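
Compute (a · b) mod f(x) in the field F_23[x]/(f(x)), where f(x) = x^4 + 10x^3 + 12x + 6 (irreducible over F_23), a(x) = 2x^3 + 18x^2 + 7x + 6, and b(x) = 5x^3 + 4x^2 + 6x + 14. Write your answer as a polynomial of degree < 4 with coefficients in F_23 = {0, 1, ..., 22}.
a · b ≡ 18x^3 + 6x^2 + 19x + 9 (mod f(x))

Multiply in F_23[x]: a(x)·b(x) = (2x^3 + 18x^2 + 7x + 6)·(5x^3 + 4x^2 + 6x + 14) = 10x^6 + 6x^5 + 4x^4 + 10x^3 + 19x^2 + 19x + 15. This has degree ≥ 4, so divide by f(x) over F_23: 10x^6 + 6x^5 + 4x^4 + 10x^3 + 19x^2 + 19x + 15 = (10x^2 + 21x + 1)·(x^4 + 10x^3 + 12x + 6) + (18x^3 + 6x^2 + 19x + 9). Hence a·b ≡ 18x^3 + 6x^2 + 19x + 9 (mod f). (F_23[x]/(f) is a field with 23^4 = 279841 elements since f is irreducible of degree 4.)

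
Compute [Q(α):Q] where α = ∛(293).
[Q(α):Q] = 3

The minimal polynomial of α is x^3 - 293, irreducible over Q since 293 is not a perfect cube (so x^3 - 293 has no rational root). Hence [Q(α):Q] = deg(m_α) = 3.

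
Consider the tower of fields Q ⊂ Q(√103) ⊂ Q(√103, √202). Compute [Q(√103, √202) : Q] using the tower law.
[Q(√103, √202) : Q] = 4

[Q(√103):Q] = 2 (min poly x^2 - 103, irreducible since 103 is squarefree > 1). For the top step, suppose √202 ∈ Q(√103), say √202 = c + d√103 with c, d ∈ Q. Squaring: 202 = c^2 + 103d^2 + 2cd√103. Since √103 ∉ Q this forces 2cd = 0. If d = 0 then √202 = c ∈ Q, contradicting 202 squarefree > 1. If c = 0 then 202 = 103d^2, so 103·202 = (103d)^2 is a perfect square in Q — but 103·202 = 20806 is not a perfect square (since 103 and 202 are distinct squarefree integers). Contradiction. Hence √202 ∉ Q(√103), so x^2 - 202 stays irreducible over Q(√103) and [Q(√103, √202) : Q(√103)] = 2. By the tower law, [Q(√103, √202) : Q] = 2 · 2 = 4.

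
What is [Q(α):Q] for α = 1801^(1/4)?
[Q(α):Q] = 4

α is a root of x^4 - 1801. By Eisenstein's criterion at the prime p = 1801 (which divides the constant term 1801 but p^2 = 3243601 does not, since 1801 is squarefree), x^4 - 1801 is irreducible over Q. Hence [Q(α):Q] = 4.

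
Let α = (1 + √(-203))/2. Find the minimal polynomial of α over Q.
m_α(x) = x^2 - x + 51

From 2α - 1 = √(-203), squaring gives (2α - 1)^2 = -203, i.e. 4α^2 - 4α + 1 = -203, so α^2 - α + (1 + 203)/4 = 0. Since -203 ≡ 1 (mod 4), (1 + 203)/4 = 51 ∈ Z. The polynomial x^2 - x + 51 has discriminant 1 - 4·(51) = -203, which is not a perfect square in Q (d = -203 is squarefree and ≠ 1), so x^2 - x + 51 is irreducible over Q. It is the minimal polynomial of α.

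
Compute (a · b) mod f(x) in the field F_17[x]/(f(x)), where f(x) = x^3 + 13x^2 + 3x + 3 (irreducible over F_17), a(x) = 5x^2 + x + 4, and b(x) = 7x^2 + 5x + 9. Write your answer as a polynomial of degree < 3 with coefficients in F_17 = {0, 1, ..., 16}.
a · b ≡ 15x^2 + 3x + 13 (mod f(x))

Multiply in F_17[x]: a(x)·b(x) = (5x^2 + x + 4)·(7x^2 + 5x + 9) = x^4 + 15x^3 + 10x^2 + 12x + 2. This has degree ≥ 3, so divide by f(x) over F_17: x^4 + 15x^3 + 10x^2 + 12x + 2 = (x + 2)·(x^3 + 13x^2 + 3x + 3) + (15x^2 + 3x + 13). Hence a·b ≡ 15x^2 + 3x + 13 (mod f). (F_17[x]/(f) is a field with 17^3 = 4913 elements since f is irreducible of degree 3.)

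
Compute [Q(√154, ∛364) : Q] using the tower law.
[Q(√154, ∛364) : Q] = 6

Let L = Q(√154, ∛364). Since Q(√154) ⊂ L and [Q(√154):Q] = 2, the tower law gives 2 | [L:Q]. Likewise Q(∛364) ⊂ L with [Q(∛364):Q] = 3 (because 364 is not a perfect cube), so 3 | [L:Q]. As gcd(2,3) = 1, [L:Q] is divisible by 6. Conversely L is generated over Q by √154 and ∛364, so [L:Q] ≤ 2·3 = 6. Therefore [Q(√154, ∛364) : Q] = 6.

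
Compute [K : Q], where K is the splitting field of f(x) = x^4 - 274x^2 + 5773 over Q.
[K : Q] = 4

Solving the quadratic in x^2: x^2 = (274 ± √(274^2 - 4·5773))/2 = (274 ± √51984)/2 = (274 ± 228)/2, giving x^2 = 251 or x^2 = 23. So f(x) = (x^2 - 251)(x^2 - 23) and the roots of f are ±√251, ±√23. Hence the splitting field is K = Q(√251, √23). Since 251 and 23 are distinct squarefree integers > 1, their product 5773 is not a perfect square, so √23 ∉ Q(√251). By the tower law [K:Q] = [Q(√251,√23):Q(√251)] · [Q(√251):Q] = 2 · 2 = 4.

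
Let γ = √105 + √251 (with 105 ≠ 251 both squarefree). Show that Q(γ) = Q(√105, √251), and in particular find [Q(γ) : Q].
[Q(γ) : Q] = 4 (equivalently, Q(γ) = Q(√105, √251))

Obviously Q(γ) ⊆ Q(√105, √251), and [Q(√105, √251):Q] = 4 (since 105, 251 are distinct squarefree integers > 1 with 26355 not a perfect square). To show equality we compute the minimal polynomial of γ. From γ = √105 + √251: γ^2 = 105 + 2√(26355) + 251 = 356 + 2√(26355), so γ^2 - 356 = 2√(26355); squaring, (γ^2 - 356)^2 = 4·26355, i.e. γ^4 - 712γ^2 + 126736 - 105420 = 0, i.e. γ^4 - 712γ^2 + 21316 = 0. So γ is a root of x^4 - 712x^2 + 21316. This polynomial is irreducible over Q: it has no rational root (each ±√105 ± √251 is irrational), and any factorization into two quadratics over Q would force √(26355) ∈ Q (pairing opposite roots) or √105, √251 ∈ Q (other pairings), all impossible. Hence [Q(γ):Q] = 4 = [Q(√105, √251):Q], so Q(γ) = Q(√105, √251).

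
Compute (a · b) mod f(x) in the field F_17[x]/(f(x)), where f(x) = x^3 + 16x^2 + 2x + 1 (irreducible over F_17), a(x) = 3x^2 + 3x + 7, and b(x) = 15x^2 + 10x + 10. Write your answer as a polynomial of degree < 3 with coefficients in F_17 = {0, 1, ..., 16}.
a · b ≡ 8x^2 + 2x + 1 (mod f(x))

Multiply in F_17[x]: a(x)·b(x) = (3x^2 + 3x + 7)·(15x^2 + 10x + 10) = 11x^4 + 7x^3 + 12x^2 + 15x + 2. This has degree ≥ 3, so divide by f(x) over F_17: 11x^4 + 7x^3 + 12x^2 + 15x + 2 = (11x + 1)·(x^3 + 16x^2 + 2x + 1) + (8x^2 + 2x + 1). Hence a·b ≡ 8x^2 + 2x + 1 (mod f). (F_17[x]/(f) is a field with 17^3 = 4913 elements since f is irreducible of degree 3.)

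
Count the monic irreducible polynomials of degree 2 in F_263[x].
There are 34453 monic irreducible polynomials of degree 2 over F_263

Each element of F_{263^2} that lies in no proper subfield is a root of exactly one monic irreducible of degree 2 over F_263, and each such polynomial has 2 distinct roots in F_{263^2}. By Möbius inversion the count is N_263(2) = (1/2) Σ_{d|2} μ(2/d) · 263^d = (1/2)(μ(2)·263^1 + μ(1)·263^2) = 68906/2 = 34453.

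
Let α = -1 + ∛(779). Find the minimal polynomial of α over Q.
m_α(x) = x^3 + 3x^2 + 3x - 778

Set β = α + 1 = ∛(779), so β^3 = 779. Then (α + 1)^3 - 779 = 0, i.e. α is a root of g(x) = (x + 1)^3 - 779 = x^3 + 3x^2 + 3x - 778. Since g(x) = h(x + 1) where h(x) = x^3 - 779, and h is irreducible over Q (because 779 is not a perfect cube, so h has no rational root, and a monic cubic with no rational root is irreducible), g is also irreducible (irreducibility is preserved under the substitution x → x + 1). Hence m_α(x) = x^3 + 3x^2 + 3x - 778.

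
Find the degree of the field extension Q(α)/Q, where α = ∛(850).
[Q(α):Q] = 3

The minimal polynomial of α is x^3 - 850, irreducible over Q since 850 is not a perfect cube (so x^3 - 850 has no rational root). Hence [Q(α):Q] = deg(m_α) = 3.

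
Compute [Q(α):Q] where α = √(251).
[Q(α):Q] = 2

[Q(α):Q] equals the degree of the minimal polynomial of α. Here α^2 = 251 and x^2 - 251 is irreducible (d = 251 is squarefree, ≠ 1, hence not a square), so deg(m_α) = 2. Thus [Q(α):Q] = 2.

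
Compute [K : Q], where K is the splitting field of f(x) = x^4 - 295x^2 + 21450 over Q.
[K : Q] = 4

Solving the quadratic in x^2: x^2 = (295 ± √(295^2 - 4·21450))/2 = (295 ± √1225)/2 = (295 ± 35)/2, giving x^2 = 130 or x^2 = 165. So f(x) = (x^2 - 130)(x^2 - 165) and the roots of f are ±√130, ±√165. Hence the splitting field is K = Q(√130, √165). Since 130 and 165 are distinct squarefree integers > 1, their product 21450 is not a perfect square, so √165 ∉ Q(√130). By the tower law [K:Q] = [Q(√130,√165):Q(√130)] · [Q(√130):Q] = 2 · 2 = 4.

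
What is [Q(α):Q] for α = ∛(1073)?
[Q(α):Q] = 3

The minimal polynomial of α is x^3 - 1073, irreducible over Q since 1073 is not a perfect cube (so x^3 - 1073 has no rational root). Hence [Q(α):Q] = deg(m_α) = 3.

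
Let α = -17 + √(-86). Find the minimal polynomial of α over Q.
m_α(x) = x^2 + 34x + 375

From α + 17 = √(-86), squaring gives (α + 17)^2 = -86, i.e. α^2 + 34α + 289 = -86, so α^2 + 34α + 375 = 0. The discriminant of x^2 + 34x + 375 is (34)^2 - 4·(375) = 1156 - 1500 = -344, and 4·(-86) is not a perfect square in Q since -86 is squarefree and ≠ 1. Hence x^2 + 34x + 375 is irreducible over Q and is the minimal polynomial of α.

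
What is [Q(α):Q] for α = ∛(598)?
[Q(α):Q] = 3

The minimal polynomial of α is x^3 - 598, irreducible over Q since 598 is not a perfect cube (so x^3 - 598 has no rational root). Hence [Q(α):Q] = deg(m_α) = 3.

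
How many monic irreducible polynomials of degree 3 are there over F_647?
There are 90279792 monic irreducible polynomials of degree 3 over F_647

Each element of F_{647^3} that lies in no proper subfield is a root of exactly one monic irreducible of degree 3 over F_647, and each such polynomial has 3 distinct roots in F_{647^3}. By Möbius inversion the count is N_647(3) = (1/3) Σ_{d|3} μ(3/d) · 647^d = (1/3)(μ(3)·647^1 + μ(1)·647^3) = 270839376/3 = 90279792.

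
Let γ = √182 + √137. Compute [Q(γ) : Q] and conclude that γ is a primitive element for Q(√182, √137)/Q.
[Q(γ) : Q] = 4 (equivalently, Q(γ) = Q(√182, √137))

Obviously Q(γ) ⊆ Q(√182, √137), and [Q(√182, √137):Q] = 4 (since 182, 137 are distinct squarefree integers > 1 with 24934 not a perfect square). To show equality we compute the minimal polynomial of γ. From γ = √182 + √137: γ^2 = 182 + 2√(24934) + 137 = 319 + 2√(24934), so γ^2 - 319 = 2√(24934); squaring, (γ^2 - 319)^2 = 4·24934, i.e. γ^4 - 638γ^2 + 101761 - 99736 = 0, i.e. γ^4 - 638γ^2 + 2025 = 0. So γ is a root of x^4 - 638x^2 + 2025. This polynomial is irreducible over Q: it has no rational root (each ±√182 ± √137 is irrational), and any factorization into two quadratics over Q would force √(24934) ∈ Q (pairing opposite roots) or √182, √137 ∈ Q (other pairings), all impossible. Hence [Q(γ):Q] = 4 = [Q(√182, √137):Q], so Q(γ) = Q(√182, √137).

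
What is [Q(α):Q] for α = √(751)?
[Q(α):Q] = 2

[Q(α):Q] equals the degree of the minimal polynomial of α. Here α^2 = 751 and x^2 - 751 is irreducible (d = 751 is squarefree, ≠ 1, hence not a square), so deg(m_α) = 2. Thus [Q(α):Q] = 2.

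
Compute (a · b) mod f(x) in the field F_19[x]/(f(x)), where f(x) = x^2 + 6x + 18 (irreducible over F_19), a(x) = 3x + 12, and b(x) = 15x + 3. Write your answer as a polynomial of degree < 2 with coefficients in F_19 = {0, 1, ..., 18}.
a · b ≡ 14x + 5 (mod f(x))

Multiply in F_19[x]: a(x)·b(x) = (3x + 12)·(15x + 3) = 7x^2 + 18x + 17. This has degree ≥ 2, so divide by f(x) over F_19: 7x^2 + 18x + 17 = (7)·(x^2 + 6x + 18) + (14x + 5). Hence a·b ≡ 14x + 5 (mod f). (F_19[x]/(f) is a field with 19^2 = 361 elements since f is irreducible of degree 2.)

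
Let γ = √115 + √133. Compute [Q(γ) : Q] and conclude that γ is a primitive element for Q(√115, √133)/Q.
[Q(γ) : Q] = 4 (equivalently, Q(γ) = Q(√115, √133))

Obviously Q(γ) ⊆ Q(√115, √133), and [Q(√115, √133):Q] = 4 (since 115, 133 are distinct squarefree integers > 1 with 15295 not a perfect square). To show equality we compute the minimal polynomial of γ. From γ = √115 + √133: γ^2 = 115 + 2√(15295) + 133 = 248 + 2√(15295), so γ^2 - 248 = 2√(15295); squaring, (γ^2 - 248)^2 = 4·15295, i.e. γ^4 - 496γ^2 + 61504 - 61180 = 0, i.e. γ^4 - 496γ^2 + 324 = 0. So γ is a root of x^4 - 496x^2 + 324. This polynomial is irreducible over Q: it has no rational root (each ±√115 ± √133 is irrational), and any factorization into two quadratics over Q would force √(15295) ∈ Q (pairing opposite roots) or √115, √133 ∈ Q (other pairings), all impossible. Hence [Q(γ):Q] = 4 = [Q(√115, √133):Q], so Q(γ) = Q(√115, √133).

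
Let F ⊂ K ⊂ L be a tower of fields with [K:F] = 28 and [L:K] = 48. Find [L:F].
[L:F] = 1344

The tower law says that for any tower of field extensions F ⊂ K ⊂ L with finite degrees, [L:F] = [L:K] · [K:F]. Here this gives [L:F] = 48 · 28 = 1344.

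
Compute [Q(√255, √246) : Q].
[Q(√255, √246) : Q] = 4

[Q(√255):Q] = 2 (min poly x^2 - 255, irreducible since 255 is squarefree > 1). For the top step, suppose √246 ∈ Q(√255), say √246 = c + d√255 with c, d ∈ Q. Squaring: 246 = c^2 + 255d^2 + 2cd√255. Since √255 ∉ Q this forces 2cd = 0. If d = 0 then √246 = c ∈ Q, contradicting 246 squarefree > 1. If c = 0 then 246 = 255d^2, so 255·246 = (255d)^2 is a perfect square in Q — but 255·246 = 62730 is not a perfect square (since 255 and 246 are distinct squarefree integers). Contradiction. Hence √246 ∉ Q(√255), so x^2 - 246 stays irreducible over Q(√255) and [Q(√255, √246) : Q(√255)] = 2. By the tower law, [Q(√255, √246) : Q] = 2 · 2 = 4.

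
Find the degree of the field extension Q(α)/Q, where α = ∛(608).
[Q(α):Q] = 3

The minimal polynomial of α is x^3 - 608, irreducible over Q since 608 is not a perfect cube (so x^3 - 608 has no rational root). Hence [Q(α):Q] = deg(m_α) = 3.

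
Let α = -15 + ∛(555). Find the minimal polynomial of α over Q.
m_α(x) = x^3 + 45x^2 + 675x + 2820

Set β = α + 15 = ∛(555), so β^3 = 555. Then (α + 15)^3 - 555 = 0, i.e. α is a root of g(x) = (x + 15)^3 - 555 = x^3 + 45x^2 + 675x + 2820. Since g(x) = h(x + 15) where h(x) = x^3 - 555, and h is irreducible over Q (because 555 is not a perfect cube, so h has no rational root, and a monic cubic with no rational root is irreducible), g is also irreducible (irreducibility is preserved under the substitution x → x + 15). Hence m_α(x) = x^3 + 45x^2 + 675x + 2820.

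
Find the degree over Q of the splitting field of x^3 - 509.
[K : Q] = 6

The roots of x^3 - 509 are ∛509, ω∛509, ω^2∛509 where ω = e^(2πi/3) is a primitive cube root of unity, so K = Q(∛509, ω). Now [Q(∛509):Q] = 3 (since 509 is not a perfect cube, x^3 - 509 is irreducible) and [Q(ω):Q] = 2. Both 2 and 3 divide [K:Q], and [K:Q] ≤ 3·2 = 6, so [K:Q] = 6. (Equivalently: Q(∛509) ⊂ R but ω ∉ R, so [K : Q(∛509)] = 2.)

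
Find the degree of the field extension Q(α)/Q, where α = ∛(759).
[Q(α):Q] = 3

The minimal polynomial of α is x^3 - 759, irreducible over Q since 759 is not a perfect cube (so x^3 - 759 has no rational root). Hence [Q(α):Q] = deg(m_α) = 3.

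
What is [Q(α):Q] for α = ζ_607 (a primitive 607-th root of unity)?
[Q(α):Q] = 606

The minimal polynomial of ζ_607 over Q is the 607-th cyclotomic polynomial Φ_607(x), which is irreducible over Q and has degree φ(607) = 606. Hence [Q(α):Q] = φ(607) = 606.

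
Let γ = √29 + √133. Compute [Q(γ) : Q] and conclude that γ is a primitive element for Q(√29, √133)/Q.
[Q(γ) : Q] = 4 (equivalently, Q(γ) = Q(√29, √133))

Obviously Q(γ) ⊆ Q(√29, √133), and [Q(√29, √133):Q] = 4 (since 29, 133 are distinct squarefree integers > 1 with 3857 not a perfect square). To show equality we compute the minimal polynomial of γ. From γ = √29 + √133: γ^2 = 29 + 2√(3857) + 133 = 162 + 2√(3857), so γ^2 - 162 = 2√(3857); squaring, (γ^2 - 162)^2 = 4·3857, i.e. γ^4 - 324γ^2 + 26244 - 15428 = 0, i.e. γ^4 - 324γ^2 + 10816 = 0. So γ is a root of x^4 - 324x^2 + 10816. This polynomial is irreducible over Q: it has no rational root (each ±√29 ± √133 is irrational), and any factorization into two quadratics over Q would force √(3857) ∈ Q (pairing opposite roots) or √29, √133 ∈ Q (other pairings), all impossible. Hence [Q(γ):Q] = 4 = [Q(√29, √133):Q], so Q(γ) = Q(√29, √133).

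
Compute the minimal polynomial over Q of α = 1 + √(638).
m_α(x) = x^2 - 2x - 637

From α - 1 = √(638), squaring gives (α - 1)^2 = 638, i.e. α^2 - 2α + 1 = 638, so α^2 - 2α - 637 = 0. The discriminant of x^2 - 2x - 637 is (-2)^2 - 4·(-637) = 4 + 2548 = 2552, and 4·(638) is not a perfect square in Q since 638 is squarefree and ≠ 1. Hence x^2 - 2x - 637 is irreducible over Q and is the minimal polynomial of α.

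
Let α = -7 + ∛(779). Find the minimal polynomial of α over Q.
m_α(x) = x^3 + 21x^2 + 147x - 436

Set β = α + 7 = ∛(779), so β^3 = 779. Then (α + 7)^3 - 779 = 0, i.e. α is a root of g(x) = (x + 7)^3 - 779 = x^3 + 21x^2 + 147x - 436. Since g(x) = h(x + 7) where h(x) = x^3 - 779, and h is irreducible over Q (because 779 is not a perfect cube, so h has no rational root, and a monic cubic with no rational root is irreducible), g is also irreducible (irreducibility is preserved under the substitution x → x + 7). Hence m_α(x) = x^3 + 21x^2 + 147x - 436.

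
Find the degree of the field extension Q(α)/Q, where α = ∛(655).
[Q(α):Q] = 3

The minimal polynomial of α is x^3 - 655, irreducible over Q since 655 is not a perfect cube (so x^3 - 655 has no rational root). Hence [Q(α):Q] = deg(m_α) = 3.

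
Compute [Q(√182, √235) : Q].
[Q(√182, √235) : Q] = 4

[Q(√182):Q] = 2 (min poly x^2 - 182, irreducible since 182 is squarefree > 1). For the top step, suppose √235 ∈ Q(√182), say √235 = c + d√182 with c, d ∈ Q. Squaring: 235 = c^2 + 182d^2 + 2cd√182. Since √182 ∉ Q this forces 2cd = 0. If d = 0 then √235 = c ∈ Q, contradicting 235 squarefree > 1. If c = 0 then 235 = 182d^2, so 182·235 = (182d)^2 is a perfect square in Q — but 182·235 = 42770 is not a perfect square (since 182 and 235 are distinct squarefree integers). Contradiction. Hence √235 ∉ Q(√182), so x^2 - 235 stays irreducible over Q(√182) and [Q(√182, √235) : Q(√182)] = 2. By the tower law, [Q(√182, √235) : Q] = 2 · 2 = 4.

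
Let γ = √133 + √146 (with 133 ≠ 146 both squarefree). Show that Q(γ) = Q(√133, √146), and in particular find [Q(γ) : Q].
[Q(γ) : Q] = 4 (equivalently, Q(γ) = Q(√133, √146))

Obviously Q(γ) ⊆ Q(√133, √146), and [Q(√133, √146):Q] = 4 (since 133, 146 are distinct squarefree integers > 1 with 19418 not a perfect square). To show equality we compute the minimal polynomial of γ. From γ = √133 + √146: γ^2 = 133 + 2√(19418) + 146 = 279 + 2√(19418), so γ^2 - 279 = 2√(19418); squaring, (γ^2 - 279)^2 = 4·19418, i.e. γ^4 - 558γ^2 + 77841 - 77672 = 0, i.e. γ^4 - 558γ^2 + 169 = 0. So γ is a root of x^4 - 558x^2 + 169. This polynomial is irreducible over Q: it has no rational root (each ±√133 ± √146 is irrational), and any factorization into two quadratics over Q would force √(19418) ∈ Q (pairing opposite roots) or √133, √146 ∈ Q (other pairings), all impossible. Hence [Q(γ):Q] = 4 = [Q(√133, √146):Q], so Q(γ) = Q(√133, √146).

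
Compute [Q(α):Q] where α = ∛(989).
[Q(α):Q] = 3

The minimal polynomial of α is x^3 - 989, irreducible over Q since 989 is not a perfect cube (so x^3 - 989 has no rational root). Hence [Q(α):Q] = deg(m_α) = 3.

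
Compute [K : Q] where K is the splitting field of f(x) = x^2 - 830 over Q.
[K : Q] = 2

f(x) = x^2 - 830 factors as (x - √830)(x + √830). The splitting field is K = Q(√830). Since 830 is squarefree and > 1, it is not a perfect square, so x^2 - 830 is irreducible over Q and [Q(√830) : Q] = 2. Hence [K : Q] = 2.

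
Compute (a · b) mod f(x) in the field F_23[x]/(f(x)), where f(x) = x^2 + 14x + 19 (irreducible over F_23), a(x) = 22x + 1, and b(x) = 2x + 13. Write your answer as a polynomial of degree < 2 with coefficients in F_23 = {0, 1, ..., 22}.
a · b ≡ 17x + 5 (mod f(x))

Multiply in F_23[x]: a(x)·b(x) = (22x + 1)·(2x + 13) = 21x^2 + 12x + 13. This has degree ≥ 2, so divide by f(x) over F_23: 21x^2 + 12x + 13 = (21)·(x^2 + 14x + 19) + (17x + 5). Hence a·b ≡ 17x + 5 (mod f). (F_23[x]/(f) is a field with 23^2 = 529 elements since f is irreducible of degree 2.)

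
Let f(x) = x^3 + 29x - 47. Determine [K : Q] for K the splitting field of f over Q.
[K : Q] = 6

By the rational root test, any rational root of the monic integer polynomial f(x) = x^3 + 29x - 47 must be an integer dividing the constant term -47, i.e. one of ±{1, 47}. Evaluating: f(1) = -17, f(-1) = -77, f(47) = 105139, f(-47) = -105233; none is 0, so f has no rational root and is therefore irreducible over Q (a cubic with no linear factor over a field is irreducible). For an irreducible cubic, the Galois group is A_3 or S_3 according as the discriminant disc(f) = -4a^3 - 27b^2 = -4·(29)^3 - 27·(-47)^2 = -157199 is or is not a square in Q. Here disc(f) = -157199 is not a perfect square in Q, so the Galois group of f over Q is not contained in A_3 and must be all of S_3. The splitting field has degree |S_3| = 6 over Q, so [K : Q] = 6.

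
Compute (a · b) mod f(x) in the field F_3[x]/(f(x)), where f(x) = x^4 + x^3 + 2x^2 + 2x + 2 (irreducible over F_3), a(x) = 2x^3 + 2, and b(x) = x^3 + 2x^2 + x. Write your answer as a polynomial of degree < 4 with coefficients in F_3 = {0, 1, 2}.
a · b ≡ x^3 + x^2 + 2 (mod f(x))

Multiply in F_3[x]: a(x)·b(x) = (2x^3 + 2)·(x^3 + 2x^2 + x) = 2x^6 + x^5 + 2x^4 + 2x^3 + x^2 + 2x. This has degree ≥ 4, so divide by f(x) over F_3: 2x^6 + x^5 + 2x^4 + 2x^3 + x^2 + 2x = (2x^2 + 2x + 2)·(x^4 + x^3 + 2x^2 + 2x + 2) + (x^3 + x^2 + 2). Hence a·b ≡ x^3 + x^2 + 2 (mod f). (F_3[x]/(f) is a field with 3^4 = 81 elements since f is irreducible of degree 4.)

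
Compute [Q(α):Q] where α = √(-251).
[Q(α):Q] = 2

[Q(α):Q] equals the degree of the minimal polynomial of α. Here α^2 = -251 and x^2 + 251 is irreducible (d = -251 is squarefree, ≠ 1, hence not a square), so deg(m_α) = 2. Thus [Q(α):Q] = 2.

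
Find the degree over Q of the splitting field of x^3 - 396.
[K : Q] = 6

The roots of x^3 - 396 are ∛396, ω∛396, ω^2∛396 where ω = e^(2πi/3) is a primitive cube root of unity, so K = Q(∛396, ω). Now [Q(∛396):Q] = 3 (since 396 is not a perfect cube, x^3 - 396 is irreducible) and [Q(ω):Q] = 2. Both 2 and 3 divide [K:Q], and [K:Q] ≤ 3·2 = 6, so [K:Q] = 6. (Equivalently: Q(∛396) ⊂ R but ω ∉ R, so [K : Q(∛396)] = 2.)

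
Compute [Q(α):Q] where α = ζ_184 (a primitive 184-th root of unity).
[Q(α):Q] = 88

The minimal polynomial of ζ_184 over Q is the 184-th cyclotomic polynomial Φ_184(x), which is irreducible over Q and has degree φ(184) = 88. Hence [Q(α):Q] = φ(184) = 88.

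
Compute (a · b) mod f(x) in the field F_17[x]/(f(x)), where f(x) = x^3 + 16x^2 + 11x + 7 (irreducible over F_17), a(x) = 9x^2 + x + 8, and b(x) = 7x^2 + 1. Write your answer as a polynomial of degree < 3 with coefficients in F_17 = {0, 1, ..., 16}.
a · b ≡ 3x^2 + 14x + 11 (mod f(x))

Multiply in F_17[x]: a(x)·b(x) = (9x^2 + x + 8)·(7x^2 + 1) = 12x^4 + 7x^3 + 14x^2 + x + 8. This has degree ≥ 3, so divide by f(x) over F_17: 12x^4 + 7x^3 + 14x^2 + x + 8 = (12x + 2)·(x^3 + 16x^2 + 11x + 7) + (3x^2 + 14x + 11). Hence a·b ≡ 3x^2 + 14x + 11 (mod f). (F_17[x]/(f) is a field with 17^3 = 4913 elements since f is irreducible of degree 3.)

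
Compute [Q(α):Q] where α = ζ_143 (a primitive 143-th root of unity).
[Q(α):Q] = 120

The minimal polynomial of ζ_143 over Q is the 143-th cyclotomic polynomial Φ_143(x), which is irreducible over Q and has degree φ(143) = 120. Hence [Q(α):Q] = φ(143) = 120.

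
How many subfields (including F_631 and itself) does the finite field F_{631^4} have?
F_{631^4} has 3 subfields

The subfields of F_{p^n} are exactly the fields F_{p^d} for d | n (each is the fixed field of the unique index-d subgroup of Gal(F_{p^n}/F_p) ≅ Z/nZ). The divisors of n = 4 are {1, 2, 4}, giving 3 subfields: F_{631^1}, F_{631^2}, F_{631^4}.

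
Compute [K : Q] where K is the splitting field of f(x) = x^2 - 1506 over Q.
[K : Q] = 2

f(x) = x^2 - 1506 factors as (x - √1506)(x + √1506). The splitting field is K = Q(√1506). Since 1506 is squarefree and > 1, it is not a perfect square, so x^2 - 1506 is irreducible over Q and [Q(√1506) : Q] = 2. Hence [K : Q] = 2.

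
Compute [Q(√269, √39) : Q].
[Q(√269, √39) : Q] = 4

[Q(√269):Q] = 2 (min poly x^2 - 269, irreducible since 269 is squarefree > 1). For the top step, suppose √39 ∈ Q(√269), say √39 = c + d√269 with c, d ∈ Q. Squaring: 39 = c^2 + 269d^2 + 2cd√269. Since √269 ∉ Q this forces 2cd = 0. If d = 0 then √39 = c ∈ Q, contradicting 39 squarefree > 1. If c = 0 then 39 = 269d^2, so 269·39 = (269d)^2 is a perfect square in Q — but 269·39 = 10491 is not a perfect square (since 269 and 39 are distinct squarefree integers). Contradiction. Hence √39 ∉ Q(√269), so x^2 - 39 stays irreducible over Q(√269) and [Q(√269, √39) : Q(√269)] = 2. By the tower law, [Q(√269, √39) : Q] = 2 · 2 = 4.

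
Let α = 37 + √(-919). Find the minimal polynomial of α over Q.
m_α(x) = x^2 - 74x + 2288

From α - 37 = √(-919), squaring gives (α - 37)^2 = -919, i.e. α^2 - 74α + 1369 = -919, so α^2 - 74α + 2288 = 0. The discriminant of x^2 - 74x + 2288 is (-74)^2 - 4·(2288) = 5476 - 9152 = -3676, and 4·(-919) is not a perfect square in Q since -919 is squarefree and ≠ 1. Hence x^2 - 74x + 2288 is irreducible over Q and is the minimal polynomial of α.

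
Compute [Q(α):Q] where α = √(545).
[Q(α):Q] = 2

[Q(α):Q] equals the degree of the minimal polynomial of α. Here α^2 = 545 and x^2 - 545 is irreducible (d = 545 is squarefree, ≠ 1, hence not a square), so deg(m_α) = 2. Thus [Q(α):Q] = 2.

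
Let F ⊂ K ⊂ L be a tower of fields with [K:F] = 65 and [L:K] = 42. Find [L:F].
[L:F] = 2730

The tower law says that for any tower of field extensions F ⊂ K ⊂ L with finite degrees, [L:F] = [L:K] · [K:F]. Here this gives [L:F] = 42 · 65 = 2730.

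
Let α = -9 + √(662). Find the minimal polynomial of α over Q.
m_α(x) = x^2 + 18x - 581

From α + 9 = √(662), squaring gives (α + 9)^2 = 662, i.e. α^2 + 18α + 81 = 662, so α^2 + 18α - 581 = 0. The discriminant of x^2 + 18x - 581 is (18)^2 - 4·(-581) = 324 + 2324 = 2648, and 4·(662) is not a perfect square in Q since 662 is squarefree and ≠ 1. Hence x^2 + 18x - 581 is irreducible over Q and is the minimal polynomial of α.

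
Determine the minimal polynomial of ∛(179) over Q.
m_α(x) = x^3 - 179

α satisfies α^3 = 179, so x^3 - 179 annihilates α. By the rational root test, a rational root p/q (in lowest terms) of x^3 - 179 would satisfy p^3 = 179 q^3, forcing q = 1 and p^3 = 179; but 179 is not a perfect cube, contradiction. A monic cubic over Q with no rational root is irreducible (any nontrivial factorization would include a linear factor). Hence x^3 - 179 is the minimal polynomial of α, and in particular [Q(α):Q] = 3.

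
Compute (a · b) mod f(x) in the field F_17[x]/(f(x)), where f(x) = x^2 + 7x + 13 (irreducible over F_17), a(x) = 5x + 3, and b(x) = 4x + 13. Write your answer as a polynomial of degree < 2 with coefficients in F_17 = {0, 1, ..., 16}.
a · b ≡ 5x (mod f(x))

Multiply in F_17[x]: a(x)·b(x) = (5x + 3)·(4x + 13) = 3x^2 + 9x + 5. This has degree ≥ 2, so divide by f(x) over F_17: 3x^2 + 9x + 5 = (3)·(x^2 + 7x + 13) + (5x). Hence a·b ≡ 5x (mod f). (F_17[x]/(f) is a field with 17^2 = 289 elements since f is irreducible of degree 2.)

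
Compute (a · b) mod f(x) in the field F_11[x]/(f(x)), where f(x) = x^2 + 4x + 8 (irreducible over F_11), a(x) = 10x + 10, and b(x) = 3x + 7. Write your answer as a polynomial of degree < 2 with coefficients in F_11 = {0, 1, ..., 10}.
a · b ≡ 2x + 6 (mod f(x))

Multiply in F_11[x]: a(x)·b(x) = (10x + 10)·(3x + 7) = 8x^2 + x + 4. This has degree ≥ 2, so divide by f(x) over F_11: 8x^2 + x + 4 = (8)·(x^2 + 4x + 8) + (2x + 6). Hence a·b ≡ 2x + 6 (mod f). (F_11[x]/(f) is a field with 11^2 = 121 elements since f is irreducible of degree 2.)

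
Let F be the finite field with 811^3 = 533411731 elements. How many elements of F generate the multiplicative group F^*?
There are φ(533411730) = 134369280 primitive elements

F_q^* is cyclic of order q - 1 = 533411730. A cyclic group of order m has exactly φ(m) generators. Here m = 533411730 = 2 · 3^5 · 5 · 31 · 73 · 97, so the number of primitive elements is φ(533411730) = 134369280.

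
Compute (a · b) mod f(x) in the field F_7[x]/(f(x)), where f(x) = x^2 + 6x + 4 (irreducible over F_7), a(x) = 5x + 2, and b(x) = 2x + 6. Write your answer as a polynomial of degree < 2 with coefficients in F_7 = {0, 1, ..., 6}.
a · b ≡ 2x (mod f(x))

Multiply in F_7[x]: a(x)·b(x) = (5x + 2)·(2x + 6) = 3x^2 + 6x + 5. This has degree ≥ 2, so divide by f(x) over F_7: 3x^2 + 6x + 5 = (3)·(x^2 + 6x + 4) + (2x). Hence a·b ≡ 2x (mod f). (F_7[x]/(f) is a field with 7^2 = 49 elements since f is irreducible of degree 2.)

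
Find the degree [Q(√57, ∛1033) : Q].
[Q(√57, ∛1033) : Q] = 6

Let L = Q(√57, ∛1033). Since Q(√57) ⊂ L and [Q(√57):Q] = 2, the tower law gives 2 | [L:Q]. Likewise Q(∛1033) ⊂ L with [Q(∛1033):Q] = 3 (because 1033 is not a perfect cube), so 3 | [L:Q]. As gcd(2,3) = 1, [L:Q] is divisible by 6. Conversely L is generated over Q by √57 and ∛1033, so [L:Q] ≤ 2·3 = 6. Therefore [Q(√57, ∛1033) : Q] = 6.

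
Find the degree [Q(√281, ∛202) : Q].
[Q(√281, ∛202) : Q] = 6

Let L = Q(√281, ∛202). Since Q(√281) ⊂ L and [Q(√281):Q] = 2, the tower law gives 2 | [L:Q]. Likewise Q(∛202) ⊂ L with [Q(∛202):Q] = 3 (because 202 is not a perfect cube), so 3 | [L:Q]. As gcd(2,3) = 1, [L:Q] is divisible by 6. Conversely L is generated over Q by √281 and ∛202, so [L:Q] ≤ 2·3 = 6. Therefore [Q(√281, ∛202) : Q] = 6.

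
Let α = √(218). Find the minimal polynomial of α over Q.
m_α(x) = x^2 - 218

α satisfies α^2 - 218 = 0, so x^2 - 218 annihilates α. Since d = 218 is squarefree and ≠ 1, it is not a perfect square in Q, so x^2 - 218 has no rational root and is therefore irreducible over Q (a degree-2 polynomial over a field is irreducible iff it has no root). Hence m_α(x) = x^2 - 218.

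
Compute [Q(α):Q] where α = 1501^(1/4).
[Q(α):Q] = 4

α is a root of x^4 - 1501. By Eisenstein's criterion at the prime p = 19 (which divides the constant term 1501 but p^2 = 361 does not, since 1501 is squarefree), x^4 - 1501 is irreducible over Q. Hence [Q(α):Q] = 4.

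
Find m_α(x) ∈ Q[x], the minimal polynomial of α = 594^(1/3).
m_α(x) = x^3 - 594

α satisfies α^3 = 594, so x^3 - 594 annihilates α. By the rational root test, a rational root p/q (in lowest terms) of x^3 - 594 would satisfy p^3 = 594 q^3, forcing q = 1 and p^3 = 594; but 594 is not a perfect cube, contradiction. A monic cubic over Q with no rational root is irreducible (any nontrivial factorization would include a linear factor). Hence x^3 - 594 is the minimal polynomial of α, and in particular [Q(α):Q] = 3.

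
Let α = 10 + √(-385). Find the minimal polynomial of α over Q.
m_α(x) = x^2 - 20x + 485

From α - 10 = √(-385), squaring gives (α - 10)^2 = -385, i.e. α^2 - 20α + 100 = -385, so α^2 - 20α + 485 = 0. The discriminant of x^2 - 20x + 485 is (-20)^2 - 4·(485) = 400 - 1940 = -1540, and 4·(-385) is not a perfect square in Q since -385 is squarefree and ≠ 1. Hence x^2 - 20x + 485 is irreducible over Q and is the minimal polynomial of α.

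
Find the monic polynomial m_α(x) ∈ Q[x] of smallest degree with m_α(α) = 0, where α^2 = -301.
m_α(x) = x^2 + 301

α satisfies α^2 + 301 = 0, so x^2 + 301 annihilates α. Since d = -301 is squarefree and ≠ 1, it is not a perfect square in Q, so x^2 + 301 has no rational root and is therefore irreducible over Q (a degree-2 polynomial over a field is irreducible iff it has no root). Hence m_α(x) = x^2 + 301.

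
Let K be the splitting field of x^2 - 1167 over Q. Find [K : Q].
[K : Q] = 2

f(x) = x^2 - 1167 factors as (x - √1167)(x + √1167). The splitting field is K = Q(√1167). Since 1167 is squarefree and > 1, it is not a perfect square, so x^2 - 1167 is irreducible over Q and [Q(√1167) : Q] = 2. Hence [K : Q] = 2.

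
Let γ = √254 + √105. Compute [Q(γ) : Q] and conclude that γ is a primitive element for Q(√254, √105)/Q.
[Q(γ) : Q] = 4 (equivalently, Q(γ) = Q(√254, √105))

Obviously Q(γ) ⊆ Q(√254, √105), and [Q(√254, √105):Q] = 4 (since 254, 105 are distinct squarefree integers > 1 with 26670 not a perfect square). To show equality we compute the minimal polynomial of γ. From γ = √254 + √105: γ^2 = 254 + 2√(26670) + 105 = 359 + 2√(26670), so γ^2 - 359 = 2√(26670); squaring, (γ^2 - 359)^2 = 4·26670, i.e. γ^4 - 718γ^2 + 128881 - 106680 = 0, i.e. γ^4 - 718γ^2 + 22201 = 0. So γ is a root of x^4 - 718x^2 + 22201. This polynomial is irreducible over Q: it has no rational root (each ±√254 ± √105 is irrational), and any factorization into two quadratics over Q would force √(26670) ∈ Q (pairing opposite roots) or √254, √105 ∈ Q (other pairings), all impossible. Hence [Q(γ):Q] = 4 = [Q(√254, √105):Q], so Q(γ) = Q(√254, √105).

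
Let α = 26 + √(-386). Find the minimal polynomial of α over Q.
m_α(x) = x^2 - 52x + 1062

From α - 26 = √(-386), squaring gives (α - 26)^2 = -386, i.e. α^2 - 52α + 676 = -386, so α^2 - 52α + 1062 = 0. The discriminant of x^2 - 52x + 1062 is (-52)^2 - 4·(1062) = 2704 - 4248 = -1544, and 4·(-386) is not a perfect square in Q since -386 is squarefree and ≠ 1. Hence x^2 - 52x + 1062 is irreducible over Q and is the minimal polynomial of α.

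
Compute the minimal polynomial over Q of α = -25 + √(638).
m_α(x) = x^2 + 50x - 13

From α + 25 = √(638), squaring gives (α + 25)^2 = 638, i.e. α^2 + 50α + 625 = 638, so α^2 + 50α - 13 = 0. The discriminant of x^2 + 50x - 13 is (50)^2 - 4·(-13) = 2500 + 52 = 2552, and 4·(638) is not a perfect square in Q since 638 is squarefree and ≠ 1. Hence x^2 + 50x - 13 is irreducible over Q and is the minimal polynomial of α.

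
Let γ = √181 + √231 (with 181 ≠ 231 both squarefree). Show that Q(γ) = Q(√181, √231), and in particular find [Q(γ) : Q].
[Q(γ) : Q] = 4 (equivalently, Q(γ) = Q(√181, √231))

Obviously Q(γ) ⊆ Q(√181, √231), and [Q(√181, √231):Q] = 4 (since 181, 231 are distinct squarefree integers > 1 with 41811 not a perfect square). To show equality we compute the minimal polynomial of γ. From γ = √181 + √231: γ^2 = 181 + 2√(41811) + 231 = 412 + 2√(41811), so γ^2 - 412 = 2√(41811); squaring, (γ^2 - 412)^2 = 4·41811, i.e. γ^4 - 824γ^2 + 169744 - 167244 = 0, i.e. γ^4 - 824γ^2 + 2500 = 0. So γ is a root of x^4 - 824x^2 + 2500. This polynomial is irreducible over Q: it has no rational root (each ±√181 ± √231 is irrational), and any factorization into two quadratics over Q would force √(41811) ∈ Q (pairing opposite roots) or √181, √231 ∈ Q (other pairings), all impossible. Hence [Q(γ):Q] = 4 = [Q(√181, √231):Q], so Q(γ) = Q(√181, √231).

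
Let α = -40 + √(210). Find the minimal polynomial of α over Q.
m_α(x) = x^2 + 80x + 1390

From α + 40 = √(210), squaring gives (α + 40)^2 = 210, i.e. α^2 + 80α + 1600 = 210, so α^2 + 80α + 1390 = 0. The discriminant of x^2 + 80x + 1390 is (80)^2 - 4·(1390) = 6400 - 5560 = 840, and 4·(210) is not a perfect square in Q since 210 is squarefree and ≠ 1. Hence x^2 + 80x + 1390 is irreducible over Q and is the minimal polynomial of α.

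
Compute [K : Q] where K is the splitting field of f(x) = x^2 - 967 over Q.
[K : Q] = 2

f(x) = x^2 - 967 factors as (x - √967)(x + √967). The splitting field is K = Q(√967). Since 967 is squarefree and > 1, it is not a perfect square, so x^2 - 967 is irreducible over Q and [Q(√967) : Q] = 2. Hence [K : Q] = 2.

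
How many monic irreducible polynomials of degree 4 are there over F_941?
There are 196018928970 monic irreducible polynomials of degree 4 over F_941

Each element of F_{941^4} that lies in no proper subfield is a root of exactly one monic irreducible of degree 4 over F_941, and each such polynomial has 4 distinct roots in F_{941^4}. By Möbius inversion the count is N_941(4) = (1/4) Σ_{d|4} μ(4/d) · 941^d = (1/4)(μ(4)·941^1 + μ(2)·941^2 + μ(1)·941^4) = 784075715880/4 = 196018928970.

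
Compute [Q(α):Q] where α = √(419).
[Q(α):Q] = 2

[Q(α):Q] equals the degree of the minimal polynomial of α. Here α^2 = 419 and x^2 - 419 is irreducible (d = 419 is squarefree, ≠ 1, hence not a square), so deg(m_α) = 2. Thus [Q(α):Q] = 2.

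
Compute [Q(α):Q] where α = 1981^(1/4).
[Q(α):Q] = 4

α is a root of x^4 - 1981. By Eisenstein's criterion at the prime p = 7 (which divides the constant term 1981 but p^2 = 49 does not, since 1981 is squarefree), x^4 - 1981 is irreducible over Q. Hence [Q(α):Q] = 4.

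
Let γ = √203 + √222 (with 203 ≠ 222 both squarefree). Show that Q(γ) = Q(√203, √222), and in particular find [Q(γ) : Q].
[Q(γ) : Q] = 4 (equivalently, Q(γ) = Q(√203, √222))

Obviously Q(γ) ⊆ Q(√203, √222), and [Q(√203, √222):Q] = 4 (since 203, 222 are distinct squarefree integers > 1 with 45066 not a perfect square). To show equality we compute the minimal polynomial of γ. From γ = √203 + √222: γ^2 = 203 + 2√(45066) + 222 = 425 + 2√(45066), so γ^2 - 425 = 2√(45066); squaring, (γ^2 - 425)^2 = 4·45066, i.e. γ^4 - 850γ^2 + 180625 - 180264 = 0, i.e. γ^4 - 850γ^2 + 361 = 0. So γ is a root of x^4 - 850x^2 + 361. This polynomial is irreducible over Q: it has no rational root (each ±√203 ± √222 is irrational), and any factorization into two quadratics over Q would force √(45066) ∈ Q (pairing opposite roots) or √203, √222 ∈ Q (other pairings), all impossible. Hence [Q(γ):Q] = 4 = [Q(√203, √222):Q], so Q(γ) = Q(√203, √222).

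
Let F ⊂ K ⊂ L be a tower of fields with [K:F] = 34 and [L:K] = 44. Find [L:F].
[L:F] = 1496

The tower law says that for any tower of field extensions F ⊂ K ⊂ L with finite degrees, [L:F] = [L:K] · [K:F]. Here this gives [L:F] = 44 · 34 = 1496.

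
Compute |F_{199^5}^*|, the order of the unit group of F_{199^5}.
|F_{199^5}^*| = 312079600998

F_{199^5} has 199^5 = 312079600999 elements; its multiplicative group consists of all nonzero elements, so |F_{199^5}^*| = 312079600999 - 1 = 312079600998. (It is cyclic since any finite subgroup of the multiplicative group of a field is cyclic.)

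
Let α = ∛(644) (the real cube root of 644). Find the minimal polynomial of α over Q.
m_α(x) = x^3 - 644

α satisfies α^3 = 644, so x^3 - 644 annihilates α. By the rational root test, a rational root p/q (in lowest terms) of x^3 - 644 would satisfy p^3 = 644 q^3, forcing q = 1 and p^3 = 644; but 644 is not a perfect cube, contradiction. A monic cubic over Q with no rational root is irreducible (any nontrivial factorization would include a linear factor). Hence x^3 - 644 is the minimal polynomial of α, and in particular [Q(α):Q] = 3.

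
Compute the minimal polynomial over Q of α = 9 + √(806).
m_α(x) = x^2 - 18x - 725

From α - 9 = √(806), squaring gives (α - 9)^2 = 806, i.e. α^2 - 18α + 81 = 806, so α^2 - 18α - 725 = 0. The discriminant of x^2 - 18x - 725 is (-18)^2 - 4·(-725) = 324 + 2900 = 3224, and 4·(806) is not a perfect square in Q since 806 is squarefree and ≠ 1. Hence x^2 - 18x - 725 is irreducible over Q and is the minimal polynomial of α.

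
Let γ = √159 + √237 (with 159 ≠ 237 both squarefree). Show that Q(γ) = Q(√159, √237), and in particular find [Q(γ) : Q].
[Q(γ) : Q] = 4 (equivalently, Q(γ) = Q(√159, √237))

Obviously Q(γ) ⊆ Q(√159, √237), and [Q(√159, √237):Q] = 4 (since 159, 237 are distinct squarefree integers > 1 with 37683 not a perfect square). To show equality we compute the minimal polynomial of γ. From γ = √159 + √237: γ^2 = 159 + 2√(37683) + 237 = 396 + 2√(37683), so γ^2 - 396 = 2√(37683); squaring, (γ^2 - 396)^2 = 4·37683, i.e. γ^4 - 792γ^2 + 156816 - 150732 = 0, i.e. γ^4 - 792γ^2 + 6084 = 0. So γ is a root of x^4 - 792x^2 + 6084. This polynomial is irreducible over Q: it has no rational root (each ±√159 ± √237 is irrational), and any factorization into two quadratics over Q would force √(37683) ∈ Q (pairing opposite roots) or √159, √237 ∈ Q (other pairings), all impossible. Hence [Q(γ):Q] = 4 = [Q(√159, √237):Q], so Q(γ) = Q(√159, √237).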